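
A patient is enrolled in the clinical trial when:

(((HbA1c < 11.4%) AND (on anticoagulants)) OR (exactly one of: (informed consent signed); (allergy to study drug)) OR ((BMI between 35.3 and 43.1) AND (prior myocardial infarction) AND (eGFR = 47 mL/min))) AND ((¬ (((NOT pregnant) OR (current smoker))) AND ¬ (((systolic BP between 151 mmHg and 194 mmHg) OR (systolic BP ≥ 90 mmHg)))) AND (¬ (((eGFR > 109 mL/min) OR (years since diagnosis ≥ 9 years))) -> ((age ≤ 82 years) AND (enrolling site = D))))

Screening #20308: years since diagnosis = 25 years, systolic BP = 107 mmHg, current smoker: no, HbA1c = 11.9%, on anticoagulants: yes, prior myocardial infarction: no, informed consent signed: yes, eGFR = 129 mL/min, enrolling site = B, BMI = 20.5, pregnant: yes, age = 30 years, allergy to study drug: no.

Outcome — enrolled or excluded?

Atomic conditions:
  HbA1c < 11.4%: 11.9 < 11.4 is false
  on anticoagulants: yes → true
  informed consent signed: yes → true
  allergy to study drug: no → false
  BMI between 35.3 and 43.1: 20.5 in [35.3, 43.1] is false
  prior myocardial infarction: no → false
  eGFR = 47 mL/min: 129 == 47 is false
  NOT pregnant: yes → false
  current smoker: no → false
  systolic BP between 151 mmHg and 194 mmHg: 107 in [151, 194] is false
  systolic BP ≥ 90 mmHg: 107 ≥ 90 is true
  eGFR > 109 mL/min: 129 > 109 is true
  years since diagnosis ≥ 9 years: 25 ≥ 9 is true
  age ≤ 82 years: 30 ≤ 82 is true
  enrolling site = D: B == D is false
Combine:
[1.1] false AND true = false
[1.2] exactly-one(true, false) = true
[1.3] false AND false AND false = false
[1] false OR true OR false = true
[2.1.1.1] false OR false = false
[2.1.1] NOT false = true
[2.1.2.1] false OR true = true
[2.1.2] NOT true = false
[2.1] true AND false = false
[2.2.1.1] true OR true = true
[2.2.1] NOT true = false
[2.2.2] true AND false = false
[2.2] false → false (antecedent false ⇒ implication holds) = true
[2] false AND true = false
[root] true AND false = false
Overall: false → excluded

Excluded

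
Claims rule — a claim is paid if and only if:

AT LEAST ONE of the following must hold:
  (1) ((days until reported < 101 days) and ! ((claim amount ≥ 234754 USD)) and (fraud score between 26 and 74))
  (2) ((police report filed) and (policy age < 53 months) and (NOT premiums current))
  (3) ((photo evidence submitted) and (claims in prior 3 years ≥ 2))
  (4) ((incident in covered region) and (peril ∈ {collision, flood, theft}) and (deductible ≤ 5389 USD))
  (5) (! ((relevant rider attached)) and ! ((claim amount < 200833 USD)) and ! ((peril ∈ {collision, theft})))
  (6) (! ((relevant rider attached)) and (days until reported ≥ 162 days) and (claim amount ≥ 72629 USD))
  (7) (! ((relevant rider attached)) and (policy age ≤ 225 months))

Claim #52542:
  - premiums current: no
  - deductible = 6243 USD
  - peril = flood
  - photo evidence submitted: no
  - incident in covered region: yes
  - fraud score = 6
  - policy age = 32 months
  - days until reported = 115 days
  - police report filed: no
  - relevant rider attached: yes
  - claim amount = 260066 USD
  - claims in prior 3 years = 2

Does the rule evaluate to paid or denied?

Atomic conditions:
  days until reported < 101 days: 115 < 101 is false
  claim amount ≥ 234754 USD: 260066 ≥ 234754 is true
  fraud score between 26 and 74: 6 in [26, 74] is false
  police report filed: no → false
  policy age < 53 months: 32 < 53 is true
  NOT premiums current: no → true
  photo evidence submitted: no → false
  claims in prior 3 years ≥ 2: 2 ≥ 2 is true
  incident in covered region: yes → true
  peril ∈ {collision, flood, theft}: flood is in the set → true
  deductible ≤ 5389 USD: 6243 ≤ 5389 is false
  relevant rider attached: yes → true
  claim amount < 200833 USD: 260066 < 200833 is false
  peril ∈ {collision, theft}: flood is not in the set → false
  days until reported ≥ 162 days: 115 ≥ 162 is false
  claim amount ≥ 72629 USD: 260066 ≥ 72629 is true
  policy age ≤ 225 months: 32 ≤ 225 is true
Combine:
[1.2] NOT true = false
[1] false AND false AND false = false
[2] false AND true AND true = false
[3] false AND true = false
[4] true AND true AND false = false
[5.1] NOT true = false
[5.2] NOT false = true
[5.3] NOT false = true
[5] false AND true AND true = false
[6.1] NOT true = false
[6] false AND false AND true = false
[7.1] NOT true = false
[7] false AND true = false
[root] false OR false OR false OR false OR false OR false OR false = false
Overall: false → denied

Denied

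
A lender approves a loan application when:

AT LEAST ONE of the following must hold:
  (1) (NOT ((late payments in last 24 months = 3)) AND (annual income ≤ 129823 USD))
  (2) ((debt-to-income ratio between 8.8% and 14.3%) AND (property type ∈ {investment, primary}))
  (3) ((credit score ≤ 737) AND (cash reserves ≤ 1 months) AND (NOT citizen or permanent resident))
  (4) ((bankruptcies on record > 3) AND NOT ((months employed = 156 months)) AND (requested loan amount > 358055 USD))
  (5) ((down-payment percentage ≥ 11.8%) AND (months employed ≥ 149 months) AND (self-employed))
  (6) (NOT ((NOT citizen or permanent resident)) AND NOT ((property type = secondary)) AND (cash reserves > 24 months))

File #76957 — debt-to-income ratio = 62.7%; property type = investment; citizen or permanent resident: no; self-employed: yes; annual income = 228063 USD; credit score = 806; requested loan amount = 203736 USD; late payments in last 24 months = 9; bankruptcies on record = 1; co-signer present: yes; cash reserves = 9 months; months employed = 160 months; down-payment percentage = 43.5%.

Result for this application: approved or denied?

Atomic conditions:
  late payments in last 24 months = 3: 9 == 3 is false
  annual income ≤ 129823 USD: 228063 ≤ 129823 is false
  debt-to-income ratio between 8.8% and 14.3%: 62.7 in [8.8, 14.3] is false
  property type ∈ {investment, primary}: investment is in the set → true
  credit score ≤ 737: 806 ≤ 737 is false
  cash reserves ≤ 1 months: 9 ≤ 1 is false
  NOT citizen or permanent resident: no → true
  bankruptcies on record > 3: 1 > 3 is false
  months employed = 156 months: 160 == 156 is false
  requested loan amount > 358055 USD: 203736 > 358055 is false
  down-payment percentage ≥ 11.8%: 43.5 ≥ 11.8 is true
  months employed ≥ 149 months: 160 ≥ 149 is true
  self-employed: yes → true
  property type = secondary: investment == secondary is false
  cash reserves > 24 months: 9 > 24 is false
Combine:
[1.1] NOT false = true
[1] true AND false = false
[2] false AND true = false
[3] false AND false AND true = false
[4.2] NOT false = true
[4] false AND true AND false = false
[5] true AND true AND true = true
[6.1] NOT true = false
[6.2] NOT false = true
[6] false AND true AND false = false
[root] false OR false OR false OR false OR true OR false = true
Overall: true → approved

Approved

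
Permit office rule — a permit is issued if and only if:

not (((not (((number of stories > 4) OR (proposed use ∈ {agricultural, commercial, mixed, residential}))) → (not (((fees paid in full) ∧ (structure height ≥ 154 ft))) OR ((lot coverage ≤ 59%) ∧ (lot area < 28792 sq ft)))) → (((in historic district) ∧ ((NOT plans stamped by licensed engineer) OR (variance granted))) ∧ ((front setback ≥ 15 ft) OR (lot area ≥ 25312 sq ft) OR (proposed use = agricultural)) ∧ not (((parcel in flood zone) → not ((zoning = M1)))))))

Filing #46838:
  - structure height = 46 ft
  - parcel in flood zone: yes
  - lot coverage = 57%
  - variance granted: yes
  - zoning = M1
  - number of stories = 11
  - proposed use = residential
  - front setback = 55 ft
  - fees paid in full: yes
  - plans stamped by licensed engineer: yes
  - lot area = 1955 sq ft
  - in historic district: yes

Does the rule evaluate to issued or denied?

Denied

Atomic conditions:
  number of stories > 4: 11 > 4 is true
  proposed use ∈ {agricultural, commercial, mixed, residential}: residential is in the set → true
  fees paid in full: yes → true
  structure height ≥ 154 ft: 46 ≥ 154 is false
  lot coverage ≤ 59%: 57 ≤ 59 is true
  lot area < 28792 sq ft: 1955 < 28792 is true
  in historic district: yes → true
  NOT plans stamped by licensed engineer: yes → false
  variance granted: yes → true
  front setback ≥ 15 ft: 55 ≥ 15 is true
  lot area ≥ 25312 sq ft: 1955 ≥ 25312 is false
  proposed use = agricultural: residential == agricultural is false
  parcel in flood zone: yes → true
  zoning = M1: M1 == M1 is true
Combine:
[1.1.1.1] true OR true = true
[1.1.1] NOT true = false
[1.1.2.1.1] true AND false = false
[1.1.2.1] NOT false = true
[1.1.2.2] true AND true = true
[1.1.2] true OR true = true
[1.1] false → true (antecedent false ⇒ implication holds) = true
[1.2.1.2] false OR true = true
[1.2.1] true AND true = true
[1.2.2] true OR false OR false = true
[1.2.3.1.2] NOT true = false
[1.2.3.1] true → false = false
[1.2.3] NOT false = true
[1.2] true AND true AND true = true
[1] true → true = true
[root] NOT true = false
Overall: false → denied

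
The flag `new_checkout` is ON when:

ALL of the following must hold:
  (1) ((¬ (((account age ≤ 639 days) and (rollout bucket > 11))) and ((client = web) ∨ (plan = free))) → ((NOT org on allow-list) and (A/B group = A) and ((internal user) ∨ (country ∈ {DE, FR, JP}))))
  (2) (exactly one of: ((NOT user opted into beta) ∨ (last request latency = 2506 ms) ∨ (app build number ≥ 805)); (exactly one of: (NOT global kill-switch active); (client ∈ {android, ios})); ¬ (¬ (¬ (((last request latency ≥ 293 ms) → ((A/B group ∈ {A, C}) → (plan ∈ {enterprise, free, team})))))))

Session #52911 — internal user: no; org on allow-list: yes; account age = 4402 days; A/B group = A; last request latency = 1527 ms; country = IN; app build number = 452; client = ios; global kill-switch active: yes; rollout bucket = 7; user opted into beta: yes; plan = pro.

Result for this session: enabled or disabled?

Atomic conditions:
  account age ≤ 639 days: 4402 ≤ 639 is false
  rollout bucket > 11: 7 > 11 is false
  client = web: ios == web is false
  plan = free: pro == free is false
  NOT org on allow-list: yes → false
  A/B group = A: A == A is true
  internal user: no → false
  country ∈ {DE, FR, JP}: IN is not in the set → false
  NOT user opted into beta: yes → false
  last request latency = 2506 ms: 1527 == 2506 is false
  app build number ≥ 805: 452 ≥ 805 is false
  NOT global kill-switch active: yes → false
  client ∈ {android, ios}: ios is in the set → true
  last request latency ≥ 293 ms: 1527 ≥ 293 is true
  A/B group ∈ {A, C}: A is in the set → true
  plan ∈ {enterprise, free, team}: pro is not in the set → false
Combine:
[1.1.1.1] false AND false = false
[1.1.1] NOT false = true
[1.1.2] false OR false = false
[1.1] true AND false = false
[1.2.3] false OR false = false
[1.2] false AND true AND false = false
[1] false → false (antecedent false ⇒ implication holds) = true
[2.1] false OR false OR false = false
[2.2] exactly-one(false, true) = true
[2.3.1.1.1.2] true → false = false
[2.3.1.1.1] true → false = false
[2.3.1.1] NOT false = true
[2.3.1] NOT true = false
[2.3] NOT false = true
[2] exactly-one(false, true, true) = false
[root] true AND false = false
Overall: false → disabled

Disabled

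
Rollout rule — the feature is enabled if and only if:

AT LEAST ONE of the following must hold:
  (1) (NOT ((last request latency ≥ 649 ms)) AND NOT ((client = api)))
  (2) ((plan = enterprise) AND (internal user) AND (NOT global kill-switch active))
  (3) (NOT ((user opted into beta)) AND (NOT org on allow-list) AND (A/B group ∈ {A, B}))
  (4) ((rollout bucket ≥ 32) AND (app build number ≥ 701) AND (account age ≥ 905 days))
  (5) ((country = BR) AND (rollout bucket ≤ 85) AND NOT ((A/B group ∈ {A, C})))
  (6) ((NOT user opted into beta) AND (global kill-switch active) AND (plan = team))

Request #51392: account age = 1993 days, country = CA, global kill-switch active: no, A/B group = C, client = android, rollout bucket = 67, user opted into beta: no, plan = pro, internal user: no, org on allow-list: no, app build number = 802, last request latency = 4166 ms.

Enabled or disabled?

Enabled

Atomic conditions:
  last request latency ≥ 649 ms: 4166 ≥ 649 is true
  client = api: android == api is false
  plan = enterprise: pro == enterprise is false
  internal user: no → false
  NOT global kill-switch active: no → true
  user opted into beta: no → false
  NOT org on allow-list: no → true
  A/B group ∈ {A, B}: C is not in the set → false
  rollout bucket ≥ 32: 67 ≥ 32 is true
  app build number ≥ 701: 802 ≥ 701 is true
  account age ≥ 905 days: 1993 ≥ 905 is true
  country = BR: CA == BR is false
  rollout bucket ≤ 85: 67 ≤ 85 is true
  A/B group ∈ {A, C}: C is in the set → true
  NOT user opted into beta: no → true
  global kill-switch active: no → false
  plan = team: pro == team is false
Combine:
[1.1] NOT true = false
[1.2] NOT false = true
[1] false AND true = false
[2] false AND false AND true = false
[3.1] NOT false = true
[3] true AND true AND false = false
[4] true AND true AND true = true
[5.3] NOT true = false
[5] false AND true AND false = false
[6] true AND false AND false = false
[root] false OR false OR false OR true OR false OR false = true
Overall: true → enabled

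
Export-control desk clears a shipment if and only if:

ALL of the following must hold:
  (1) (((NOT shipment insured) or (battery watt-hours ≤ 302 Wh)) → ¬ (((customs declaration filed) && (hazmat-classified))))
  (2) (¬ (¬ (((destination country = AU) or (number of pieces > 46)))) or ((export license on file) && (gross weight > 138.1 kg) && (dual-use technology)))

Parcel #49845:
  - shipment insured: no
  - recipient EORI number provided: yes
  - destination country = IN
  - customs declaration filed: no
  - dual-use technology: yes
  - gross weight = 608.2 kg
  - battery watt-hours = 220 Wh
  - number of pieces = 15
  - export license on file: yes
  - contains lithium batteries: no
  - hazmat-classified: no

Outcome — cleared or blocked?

Cleared

Atomic conditions:
  NOT shipment insured: no → true
  battery watt-hours ≤ 302 Wh: 220 ≤ 302 is true
  customs declaration filed: no → false
  hazmat-classified: no → false
  destination country = AU: IN == AU is false
  number of pieces > 46: 15 > 46 is false
  export license on file: yes → true
  gross weight > 138.1 kg: 608.2 > 138.1 is true
  dual-use technology: yes → true
Combine:
[1.1] true OR true = true
[1.2.1] false AND false = false
[1.2] NOT false = true
[1] true → true = true
[2.1.1.1] false OR false = false
[2.1.1] NOT false = true
[2.1] NOT true = false
[2.2] true AND true AND true = true
[2] false OR true = true
[root] true AND true = true
Overall: true → cleared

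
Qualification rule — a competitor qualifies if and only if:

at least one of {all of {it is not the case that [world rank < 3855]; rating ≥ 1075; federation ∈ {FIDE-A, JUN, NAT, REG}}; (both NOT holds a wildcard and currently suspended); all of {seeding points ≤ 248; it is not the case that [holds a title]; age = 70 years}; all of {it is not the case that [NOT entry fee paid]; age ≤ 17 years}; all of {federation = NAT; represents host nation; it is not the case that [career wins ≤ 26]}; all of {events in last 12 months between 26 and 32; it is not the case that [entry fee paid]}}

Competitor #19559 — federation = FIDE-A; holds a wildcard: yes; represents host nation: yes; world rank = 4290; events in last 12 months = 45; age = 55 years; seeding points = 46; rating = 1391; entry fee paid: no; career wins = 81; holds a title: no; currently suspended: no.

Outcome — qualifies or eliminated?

Atomic conditions:
  world rank < 3855: 4290 < 3855 is false
  rating ≥ 1075: 1391 ≥ 1075 is true
  federation ∈ {FIDE-A, JUN, NAT, REG}: FIDE-A is in the set → true
  NOT holds a wildcard: yes → false
  currently suspended: no → false
  seeding points ≤ 248: 46 ≤ 248 is true
  holds a title: no → false
  age = 70 years: 55 == 70 is false
  NOT entry fee paid: no → true
  age ≤ 17 years: 55 ≤ 17 is false
  federation = NAT: FIDE-A == NAT is false
  represents host nation: yes → true
  career wins ≤ 26: 81 ≤ 26 is false
  events in last 12 months between 26 and 32: 45 in [26, 32] is false
  entry fee paid: no → false
Combine:
[1.1] NOT false = true
[1] true AND true AND true = true
[2] false AND false = false
[3.2] NOT false = true
[3] true AND true AND false = false
[4.1] NOT true = false
[4] false AND false = false
[5.3] NOT false = true
[5] false AND true AND true = false
[6.2] NOT false = true
[6] false AND true = false
[root] true OR false OR false OR false OR false OR false = true
Overall: true → qualifies

Qualifies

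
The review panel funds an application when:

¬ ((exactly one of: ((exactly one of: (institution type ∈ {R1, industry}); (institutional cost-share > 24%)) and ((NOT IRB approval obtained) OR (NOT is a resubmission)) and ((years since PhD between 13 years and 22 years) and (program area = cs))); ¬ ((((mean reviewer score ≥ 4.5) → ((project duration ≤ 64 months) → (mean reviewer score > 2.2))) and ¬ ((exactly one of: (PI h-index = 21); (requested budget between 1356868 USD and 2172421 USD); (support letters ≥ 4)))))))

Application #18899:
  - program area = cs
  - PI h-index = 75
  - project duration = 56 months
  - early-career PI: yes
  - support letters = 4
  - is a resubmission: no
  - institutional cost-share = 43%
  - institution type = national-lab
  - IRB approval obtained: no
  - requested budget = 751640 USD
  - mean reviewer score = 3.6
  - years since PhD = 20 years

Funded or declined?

Funded

Atomic conditions:
  institution type ∈ {R1, industry}: national-lab is not in the set → false
  institutional cost-share > 24%: 43 > 24 is true
  NOT IRB approval obtained: no → true
  NOT is a resubmission: no → true
  years since PhD between 13 years and 22 years: 20 in [13, 22] is true
  program area = cs: cs == cs is true
  mean reviewer score ≥ 4.5: 3.6 ≥ 4.5 is false
  project duration ≤ 64 months: 56 ≤ 64 is true
  mean reviewer score > 2.2: 3.6 > 2.2 is true
  PI h-index = 21: 75 == 21 is false
  requested budget between 1356868 USD and 2172421 USD: 751640 in [1356868, 2172421] is false
  support letters ≥ 4: 4 ≥ 4 is true
Combine:
[1.1.1] exactly-one(false, true) = true
[1.1.2] true OR true = true
[1.1.3] true AND true = true
[1.1] true AND true AND true = true
[1.2.1.1.2] true → true = true
[1.2.1.1] false → true (antecedent false ⇒ implication holds) = true
[1.2.1.2.1] exactly-one(false, false, true) = true
[1.2.1.2] NOT true = false
[1.2.1] true AND false = false
[1.2] NOT false = true
[1] exactly-one(true, true) = false
[root] NOT false = true
Overall: true → funded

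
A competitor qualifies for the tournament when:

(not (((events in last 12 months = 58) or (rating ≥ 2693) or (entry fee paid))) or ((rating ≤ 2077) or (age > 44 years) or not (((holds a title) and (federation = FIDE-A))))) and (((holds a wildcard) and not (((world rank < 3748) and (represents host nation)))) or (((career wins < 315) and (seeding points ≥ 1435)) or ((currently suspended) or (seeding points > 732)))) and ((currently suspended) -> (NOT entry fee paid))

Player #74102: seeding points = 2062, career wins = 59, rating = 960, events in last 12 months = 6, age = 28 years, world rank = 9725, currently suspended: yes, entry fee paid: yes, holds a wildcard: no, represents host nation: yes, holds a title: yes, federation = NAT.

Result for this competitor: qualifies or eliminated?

Eliminated

Atomic conditions:
  events in last 12 months = 58: 6 == 58 is false
  rating ≥ 2693: 960 ≥ 2693 is false
  entry fee paid: yes → true
  rating ≤ 2077: 960 ≤ 2077 is true
  age > 44 years: 28 > 44 is false
  holds a title: yes → true
  federation = FIDE-A: NAT == FIDE-A is false
  holds a wildcard: no → false
  world rank < 3748: 9725 < 3748 is false
  represents host nation: yes → true
  career wins < 315: 59 < 315 is true
  seeding points ≥ 1435: 2062 ≥ 1435 is true
  currently suspended: yes → true
  seeding points > 732: 2062 > 732 is true
  NOT entry fee paid: yes → false
Combine:
[1.1.1] false OR false OR true = true
[1.1] NOT true = false
[1.2.3.1] true AND false = false
[1.2.3] NOT false = true
[1.2] true OR false OR true = true
[1] false OR true = true
[2.1.2.1] false AND true = false
[2.1.2] NOT false = true
[2.1] false AND true = false
[2.2.1] true AND true = true
[2.2.2] true OR true = true
[2.2] true OR true = true
[2] false OR true = true
[3] true → false = false
[root] true AND true AND false = false
Overall: false → eliminated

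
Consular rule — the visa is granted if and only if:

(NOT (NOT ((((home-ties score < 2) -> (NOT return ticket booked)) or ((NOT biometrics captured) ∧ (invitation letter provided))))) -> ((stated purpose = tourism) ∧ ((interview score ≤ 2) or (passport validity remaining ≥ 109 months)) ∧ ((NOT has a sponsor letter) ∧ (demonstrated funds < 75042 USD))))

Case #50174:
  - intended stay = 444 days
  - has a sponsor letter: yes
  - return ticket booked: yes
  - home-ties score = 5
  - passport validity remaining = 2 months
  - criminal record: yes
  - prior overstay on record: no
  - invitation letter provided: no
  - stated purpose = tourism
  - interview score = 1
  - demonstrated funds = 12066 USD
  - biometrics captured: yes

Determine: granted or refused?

Atomic conditions:
  home-ties score < 2: 5 < 2 is false
  NOT return ticket booked: yes → false
  NOT biometrics captured: yes → false
  invitation letter provided: no → false
  stated purpose = tourism: tourism == tourism is true
  interview score ≤ 2: 1 ≤ 2 is true
  passport validity remaining ≥ 109 months: 2 ≥ 109 is false
  NOT has a sponsor letter: yes → false
  demonstrated funds < 75042 USD: 12066 < 75042 is true
Combine:
[1.1.1.1] false → false (antecedent false ⇒ implication holds) = true
[1.1.1.2] false AND false = false
[1.1.1] true OR false = true
[1.1] NOT true = false
[1] NOT false = true
[2.2] true OR false = true
[2.3] false AND true = false
[2] true AND true AND false = false
[root] true → false = false
Overall: false → refused

Refused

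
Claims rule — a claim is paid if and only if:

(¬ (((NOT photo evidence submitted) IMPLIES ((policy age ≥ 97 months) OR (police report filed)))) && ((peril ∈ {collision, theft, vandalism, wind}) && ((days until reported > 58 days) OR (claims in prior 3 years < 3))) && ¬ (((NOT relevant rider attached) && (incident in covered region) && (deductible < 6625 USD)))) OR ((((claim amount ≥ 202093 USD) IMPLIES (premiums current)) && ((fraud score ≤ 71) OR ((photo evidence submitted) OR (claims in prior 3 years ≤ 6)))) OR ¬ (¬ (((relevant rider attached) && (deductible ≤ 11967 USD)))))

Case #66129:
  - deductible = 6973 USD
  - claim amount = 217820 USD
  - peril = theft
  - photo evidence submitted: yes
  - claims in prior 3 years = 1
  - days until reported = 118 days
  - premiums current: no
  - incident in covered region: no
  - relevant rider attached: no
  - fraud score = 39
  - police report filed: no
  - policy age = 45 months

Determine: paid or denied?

Denied

Atomic conditions:
  NOT photo evidence submitted: yes → false
  policy age ≥ 97 months: 45 ≥ 97 is false
  police report filed: no → false
  peril ∈ {collision, theft, vandalism, wind}: theft is in the set → true
  days until reported > 58 days: 118 > 58 is true
  claims in prior 3 years < 3: 1 < 3 is true
  NOT relevant rider attached: no → true
  incident in covered region: no → false
  deductible < 6625 USD: 6973 < 6625 is false
  claim amount ≥ 202093 USD: 217820 ≥ 202093 is true
  premiums current: no → false
  fraud score ≤ 71: 39 ≤ 71 is true
  photo evidence submitted: yes → true
  claims in prior 3 years ≤ 6: 1 ≤ 6 is true
  relevant rider attached: no → false
  deductible ≤ 11967 USD: 6973 ≤ 11967 is true
Combine:
[1.1.1.2] false OR false = false
[1.1.1] false → false (antecedent false ⇒ implication holds) = true
[1.1] NOT true = false
[1.2.2] true OR true = true
[1.2] true AND true = true
[1.3.1] true AND false AND false = false
[1.3] NOT false = true
[1] false AND true AND true = false
[2.1.1] true → false = false
[2.1.2.2] true OR true = true
[2.1.2] true OR true = true
[2.1] false AND true = false
[2.2.1.1] false AND true = false
[2.2.1] NOT false = true
[2.2] NOT true = false
[2] false OR false = false
[root] false OR false = false
Overall: false → denied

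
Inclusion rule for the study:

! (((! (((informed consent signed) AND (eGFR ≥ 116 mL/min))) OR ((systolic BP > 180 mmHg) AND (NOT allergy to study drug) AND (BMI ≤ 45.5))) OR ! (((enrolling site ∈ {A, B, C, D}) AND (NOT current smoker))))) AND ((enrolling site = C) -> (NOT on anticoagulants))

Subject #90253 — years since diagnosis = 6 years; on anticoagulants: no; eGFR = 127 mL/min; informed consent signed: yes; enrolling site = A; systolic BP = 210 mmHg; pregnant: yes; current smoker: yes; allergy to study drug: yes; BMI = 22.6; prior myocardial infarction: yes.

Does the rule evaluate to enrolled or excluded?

Excluded

Atomic conditions:
  informed consent signed: yes → true
  eGFR ≥ 116 mL/min: 127 ≥ 116 is true
  systolic BP > 180 mmHg: 210 > 180 is true
  NOT allergy to study drug: yes → false
  BMI ≤ 45.5: 22.6 ≤ 45.5 is true
  enrolling site ∈ {A, B, C, D}: A is in the set → true
  NOT current smoker: yes → false
  enrolling site = C: A == C is false
  NOT on anticoagulants: no → true
Combine:
[1.1.1.1.1] true AND true = true
[1.1.1.1] NOT true = false
[1.1.1.2] true AND false AND true = false
[1.1.1] false OR false = false
[1.1.2.1] true AND false = false
[1.1.2] NOT false = true
[1.1] false OR true = true
[1] NOT true = false
[2] false → true (antecedent false ⇒ implication holds) = true
[root] false AND true = false
Overall: false → excluded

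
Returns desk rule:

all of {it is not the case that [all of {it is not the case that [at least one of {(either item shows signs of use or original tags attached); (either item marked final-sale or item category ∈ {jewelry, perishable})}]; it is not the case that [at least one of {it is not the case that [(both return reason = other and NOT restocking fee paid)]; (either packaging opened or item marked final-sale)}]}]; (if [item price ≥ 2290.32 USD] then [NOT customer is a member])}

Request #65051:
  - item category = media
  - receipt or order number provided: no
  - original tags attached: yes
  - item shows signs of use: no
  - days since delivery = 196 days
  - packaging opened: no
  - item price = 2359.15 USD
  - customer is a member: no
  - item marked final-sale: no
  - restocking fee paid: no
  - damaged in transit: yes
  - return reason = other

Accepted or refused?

Accepted

Atomic conditions:
  item shows signs of use: no → false
  original tags attached: yes → true
  item marked final-sale: no → false
  item category ∈ {jewelry, perishable}: media is not in the set → false
  return reason = other: other == other is true
  NOT restocking fee paid: no → true
  packaging opened: no → false
  item price ≥ 2290.32 USD: 2359.15 ≥ 2290.32 is true
  NOT customer is a member: no → true
Combine:
[1.1.1.1.1] false OR true = true
[1.1.1.1.2] false OR false = false
[1.1.1.1] true OR false = true
[1.1.1] NOT true = false
[1.1.2.1.1.1] true AND true = true
[1.1.2.1.1] NOT true = false
[1.1.2.1.2] false OR false = false
[1.1.2.1] false OR false = false
[1.1.2] NOT false = true
[1.1] false AND true = false
[1] NOT false = true
[2] true → true = true
[root] true AND true = true
Overall: true → accepted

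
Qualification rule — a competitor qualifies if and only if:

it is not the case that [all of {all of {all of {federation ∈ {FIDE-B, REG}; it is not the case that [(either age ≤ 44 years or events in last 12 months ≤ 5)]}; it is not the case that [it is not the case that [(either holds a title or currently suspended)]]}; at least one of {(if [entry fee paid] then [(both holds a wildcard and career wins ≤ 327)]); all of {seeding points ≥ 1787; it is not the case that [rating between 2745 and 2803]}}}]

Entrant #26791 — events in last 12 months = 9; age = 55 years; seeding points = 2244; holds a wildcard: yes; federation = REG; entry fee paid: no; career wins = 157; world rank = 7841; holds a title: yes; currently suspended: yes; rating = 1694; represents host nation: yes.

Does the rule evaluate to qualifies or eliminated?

Atomic conditions:
  federation ∈ {FIDE-B, REG}: REG is in the set → true
  age ≤ 44 years: 55 ≤ 44 is false
  events in last 12 months ≤ 5: 9 ≤ 5 is false
  holds a title: yes → true
  currently suspended: yes → true
  entry fee paid: no → false
  holds a wildcard: yes → true
  career wins ≤ 327: 157 ≤ 327 is true
  seeding points ≥ 1787: 2244 ≥ 1787 is true
  rating between 2745 and 2803: 1694 in [2745, 2803] is false
Combine:
[1.1.1.2.1] false OR false = false
[1.1.1.2] NOT false = true
[1.1.1] true AND true = true
[1.1.2.1.1] true OR true = true
[1.1.2.1] NOT true = false
[1.1.2] NOT false = true
[1.1] true AND true = true
[1.2.1.2] true AND true = true
[1.2.1] false → true (antecedent false ⇒ implication holds) = true
[1.2.2.2] NOT false = true
[1.2.2] true AND true = true
[1.2] true OR true = true
[1] true AND true = true
[root] NOT true = false
Overall: false → eliminated

Eliminated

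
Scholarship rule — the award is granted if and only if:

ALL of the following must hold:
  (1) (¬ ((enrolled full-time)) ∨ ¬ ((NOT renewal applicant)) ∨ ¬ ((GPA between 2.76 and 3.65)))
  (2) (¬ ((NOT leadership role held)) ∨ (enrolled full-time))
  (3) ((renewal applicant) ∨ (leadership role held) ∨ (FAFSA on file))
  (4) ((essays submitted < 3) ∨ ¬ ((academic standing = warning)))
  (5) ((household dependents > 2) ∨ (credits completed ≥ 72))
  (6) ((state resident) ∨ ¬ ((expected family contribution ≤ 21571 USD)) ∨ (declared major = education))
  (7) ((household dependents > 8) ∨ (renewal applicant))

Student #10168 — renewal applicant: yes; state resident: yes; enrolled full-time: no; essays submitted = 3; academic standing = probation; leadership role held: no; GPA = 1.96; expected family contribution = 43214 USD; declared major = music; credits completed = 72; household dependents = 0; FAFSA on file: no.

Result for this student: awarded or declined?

Declined

Atomic conditions:
  enrolled full-time: no → false
  NOT renewal applicant: yes → false
  GPA between 2.76 and 3.65: 1.96 in [2.76, 3.65] is false
  NOT leadership role held: no → true
  renewal applicant: yes → true
  leadership role held: no → false
  FAFSA on file: no → false
  essays submitted < 3: 3 < 3 is false
  academic standing = warning: probation == warning is false
  household dependents > 2: 0 > 2 is false
  credits completed ≥ 72: 72 ≥ 72 is true
  state resident: yes → true
  expected family contribution ≤ 21571 USD: 43214 ≤ 21571 is false
  declared major = education: music == education is false
  household dependents > 8: 0 > 8 is false
Combine:
[1.1] NOT false = true
[1.2] NOT false = true
[1.3] NOT false = true
[1] true OR true OR true = true
[2.1] NOT true = false
[2] false OR false = false
[3] true OR false OR false = true
[4.2] NOT false = true
[4] false OR true = true
[5] false OR true = true
[6.2] NOT false = true
[6] true OR true OR false = true
[7] false OR true = true
[root] true AND false AND true AND true AND true AND true AND true = false
Overall: false → declined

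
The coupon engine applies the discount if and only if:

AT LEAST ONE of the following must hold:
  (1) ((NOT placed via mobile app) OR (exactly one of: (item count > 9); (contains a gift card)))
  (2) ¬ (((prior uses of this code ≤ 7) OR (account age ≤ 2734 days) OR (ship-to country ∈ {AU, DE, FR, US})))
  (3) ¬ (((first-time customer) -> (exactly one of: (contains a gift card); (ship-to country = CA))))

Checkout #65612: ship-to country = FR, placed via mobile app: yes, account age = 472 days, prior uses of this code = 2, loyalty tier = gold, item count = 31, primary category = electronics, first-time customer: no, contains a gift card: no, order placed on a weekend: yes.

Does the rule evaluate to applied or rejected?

Atomic conditions:
  NOT placed via mobile app: yes → false
  item count > 9: 31 > 9 is true
  contains a gift card: no → false
  prior uses of this code ≤ 7: 2 ≤ 7 is true
  account age ≤ 2734 days: 472 ≤ 2734 is true
  ship-to country ∈ {AU, DE, FR, US}: FR is in the set → true
  first-time customer: no → false
  ship-to country = CA: FR == CA is false
Combine:
[1.2] exactly-one(true, false) = true
[1] false OR true = true
[2.1] true OR true OR true = true
[2] NOT true = false
[3.1.2] exactly-one(false, false) = false
[3.1] false → false (antecedent false ⇒ implication holds) = true
[3] NOT true = false
[root] true OR false OR false = true
Overall: true → applied

Applied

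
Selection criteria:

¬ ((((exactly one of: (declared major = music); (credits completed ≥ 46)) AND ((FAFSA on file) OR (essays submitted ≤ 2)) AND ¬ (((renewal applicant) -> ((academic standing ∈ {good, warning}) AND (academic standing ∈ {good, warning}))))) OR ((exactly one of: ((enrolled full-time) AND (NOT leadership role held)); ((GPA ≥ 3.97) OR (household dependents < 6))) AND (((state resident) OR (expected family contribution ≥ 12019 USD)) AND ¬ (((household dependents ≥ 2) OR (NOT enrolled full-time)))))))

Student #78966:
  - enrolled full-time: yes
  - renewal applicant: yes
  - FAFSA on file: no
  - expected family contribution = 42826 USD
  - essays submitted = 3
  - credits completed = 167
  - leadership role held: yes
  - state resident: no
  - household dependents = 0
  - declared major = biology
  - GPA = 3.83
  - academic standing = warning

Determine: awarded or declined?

Atomic conditions:
  declared major = music: biology == music is false
  credits completed ≥ 46: 167 ≥ 46 is true
  FAFSA on file: no → false
  essays submitted ≤ 2: 3 ≤ 2 is false
  renewal applicant: yes → true
  academic standing ∈ {good, warning}: warning is in the set → true
  enrolled full-time: yes → true
  NOT leadership role held: yes → false
  GPA ≥ 3.97: 3.83 ≥ 3.97 is false
  household dependents < 6: 0 < 6 is true
  state resident: no → false
  expected family contribution ≥ 12019 USD: 42826 ≥ 12019 is true
  household dependents ≥ 2: 0 ≥ 2 is false
  NOT enrolled full-time: yes → false
Combine:
[1.1.1] exactly-one(false, true) = true
[1.1.2] false OR false = false
[1.1.3.1.2] true AND true = true
[1.1.3.1] true → true = true
[1.1.3] NOT true = false
[1.1] true AND false AND false = false
[1.2.1.1] true AND false = false
[1.2.1.2] false OR true = true
[1.2.1] exactly-one(false, true) = true
[1.2.2.1] false OR true = true
[1.2.2.2.1] false OR false = false
[1.2.2.2] NOT false = true
[1.2.2] true AND true = true
[1.2] true AND true = true
[1] false OR true = true
[root] NOT true = false
Overall: false → declined

Declined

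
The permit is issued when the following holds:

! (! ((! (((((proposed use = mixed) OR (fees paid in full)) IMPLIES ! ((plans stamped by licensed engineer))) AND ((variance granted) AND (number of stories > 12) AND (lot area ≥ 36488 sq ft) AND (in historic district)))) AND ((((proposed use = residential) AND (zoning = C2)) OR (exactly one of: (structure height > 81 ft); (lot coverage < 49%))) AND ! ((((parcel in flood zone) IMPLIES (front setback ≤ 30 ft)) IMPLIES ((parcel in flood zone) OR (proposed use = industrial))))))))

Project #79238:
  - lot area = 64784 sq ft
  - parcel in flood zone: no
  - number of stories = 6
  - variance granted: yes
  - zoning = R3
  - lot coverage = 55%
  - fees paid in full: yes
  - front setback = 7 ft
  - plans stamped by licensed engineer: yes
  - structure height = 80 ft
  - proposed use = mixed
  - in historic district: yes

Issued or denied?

Atomic conditions:
  proposed use = mixed: mixed == mixed is true
  fees paid in full: yes → true
  plans stamped by licensed engineer: yes → true
  variance granted: yes → true
  number of stories > 12: 6 > 12 is false
  lot area ≥ 36488 sq ft: 64784 ≥ 36488 is true
  in historic district: yes → true
  proposed use = residential: mixed == residential is false
  zoning = C2: R3 == C2 is false
  structure height > 81 ft: 80 > 81 is false
  lot coverage < 49%: 55 < 49 is false
  parcel in flood zone: no → false
  front setback ≤ 30 ft: 7 ≤ 30 is true
  proposed use = industrial: mixed == industrial is false
Combine:
[1.1.1.1.1.1] true OR true = true
[1.1.1.1.1.2] NOT true = false
[1.1.1.1.1] true → false = false
[1.1.1.1.2] true AND false AND true AND true = false
[1.1.1.1] false AND false = false
[1.1.1] NOT false = true
[1.1.2.1.1] false AND false = false
[1.1.2.1.2] exactly-one(false, false) = false
[1.1.2.1] false OR false = false
[1.1.2.2.1.1] false → true (antecedent false ⇒ implication holds) = true
[1.1.2.2.1.2] false OR false = false
[1.1.2.2.1] true → false = false
[1.1.2.2] NOT false = true
[1.1.2] false AND true = false
[1.1] true AND false = false
[1] NOT false = true
[root] NOT true = false
Overall: false → denied

Denied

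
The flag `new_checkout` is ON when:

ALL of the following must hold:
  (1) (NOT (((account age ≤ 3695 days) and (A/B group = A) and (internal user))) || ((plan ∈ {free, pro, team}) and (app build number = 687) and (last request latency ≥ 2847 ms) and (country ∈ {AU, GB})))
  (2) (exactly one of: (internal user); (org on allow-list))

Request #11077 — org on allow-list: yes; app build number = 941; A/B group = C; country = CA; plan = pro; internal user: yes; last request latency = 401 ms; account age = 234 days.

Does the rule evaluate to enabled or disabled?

Atomic conditions:
  account age ≤ 3695 days: 234 ≤ 3695 is true
  A/B group = A: C == A is false
  internal user: yes → true
  plan ∈ {free, pro, team}: pro is in the set → true
  app build number = 687: 941 == 687 is false
  last request latency ≥ 2847 ms: 401 ≥ 2847 is false
  country ∈ {AU, GB}: CA is not in the set → false
  org on allow-list: yes → true
Combine:
[1.1.1] true AND false AND true = false
[1.1] NOT false = true
[1.2] true AND false AND false AND false = false
[1] true OR false = true
[2] exactly-one(true, true) = false
[root] true AND false = false
Overall: false → disabled

Disabled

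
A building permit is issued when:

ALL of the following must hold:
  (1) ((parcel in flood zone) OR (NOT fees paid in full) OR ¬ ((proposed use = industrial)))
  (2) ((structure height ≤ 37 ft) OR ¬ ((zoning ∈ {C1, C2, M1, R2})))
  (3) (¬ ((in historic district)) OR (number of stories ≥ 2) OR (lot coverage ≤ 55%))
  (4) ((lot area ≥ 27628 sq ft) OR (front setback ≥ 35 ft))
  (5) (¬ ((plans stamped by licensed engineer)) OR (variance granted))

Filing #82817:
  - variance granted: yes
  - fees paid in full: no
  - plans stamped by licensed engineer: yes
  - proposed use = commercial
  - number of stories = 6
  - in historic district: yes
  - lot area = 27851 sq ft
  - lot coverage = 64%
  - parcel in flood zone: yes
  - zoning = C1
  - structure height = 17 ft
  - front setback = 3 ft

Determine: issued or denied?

Issued

Atomic conditions:
  parcel in flood zone: yes → true
  NOT fees paid in full: no → true
  proposed use = industrial: commercial == industrial is false
  structure height ≤ 37 ft: 17 ≤ 37 is true
  zoning ∈ {C1, C2, M1, R2}: C1 is in the set → true
  in historic district: yes → true
  number of stories ≥ 2: 6 ≥ 2 is true
  lot coverage ≤ 55%: 64 ≤ 55 is false
  lot area ≥ 27628 sq ft: 27851 ≥ 27628 is true
  front setback ≥ 35 ft: 3 ≥ 35 is false
  plans stamped by licensed engineer: yes → true
  variance granted: yes → true
Combine:
[1.3] NOT false = true
[1] true OR true OR true = true
[2.2] NOT true = false
[2] true OR false = true
[3.1] NOT true = false
[3] false OR true OR false = true
[4] true OR false = true
[5.1] NOT true = false
[5] false OR true = true
[root] true AND true AND true AND true AND true = true
Overall: true → issued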